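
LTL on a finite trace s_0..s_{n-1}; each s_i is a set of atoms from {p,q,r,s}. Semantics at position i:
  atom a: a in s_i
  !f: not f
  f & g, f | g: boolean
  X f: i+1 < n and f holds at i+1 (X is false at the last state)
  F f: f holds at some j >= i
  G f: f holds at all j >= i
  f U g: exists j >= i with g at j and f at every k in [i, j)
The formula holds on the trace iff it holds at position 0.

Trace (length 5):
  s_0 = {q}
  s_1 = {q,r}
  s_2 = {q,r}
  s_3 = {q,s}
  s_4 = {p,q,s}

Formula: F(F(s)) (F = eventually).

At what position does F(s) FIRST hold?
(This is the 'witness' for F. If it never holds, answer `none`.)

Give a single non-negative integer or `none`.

s_0={q}: F(s)=True s=False
s_1={q,r}: F(s)=True s=False
s_2={q,r}: F(s)=True s=False
s_3={q,s}: F(s)=True s=True
s_4={p,q,s}: F(s)=True s=True
F(F(s)) holds; first witness at position 0.

Answer: 0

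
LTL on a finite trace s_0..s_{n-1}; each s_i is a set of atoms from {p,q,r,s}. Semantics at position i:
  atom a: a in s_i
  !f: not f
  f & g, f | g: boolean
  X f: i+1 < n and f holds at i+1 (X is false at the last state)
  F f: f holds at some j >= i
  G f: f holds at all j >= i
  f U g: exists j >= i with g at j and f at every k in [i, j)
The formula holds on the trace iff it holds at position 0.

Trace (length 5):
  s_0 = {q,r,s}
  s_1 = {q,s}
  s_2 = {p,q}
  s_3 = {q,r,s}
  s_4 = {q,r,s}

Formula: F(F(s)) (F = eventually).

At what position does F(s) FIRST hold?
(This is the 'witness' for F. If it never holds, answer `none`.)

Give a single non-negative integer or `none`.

s_0={q,r,s}: F(s)=True s=True
s_1={q,s}: F(s)=True s=True
s_2={p,q}: F(s)=True s=False
s_3={q,r,s}: F(s)=True s=True
s_4={q,r,s}: F(s)=True s=True
F(F(s)) holds; first witness at position 0.

Answer: 0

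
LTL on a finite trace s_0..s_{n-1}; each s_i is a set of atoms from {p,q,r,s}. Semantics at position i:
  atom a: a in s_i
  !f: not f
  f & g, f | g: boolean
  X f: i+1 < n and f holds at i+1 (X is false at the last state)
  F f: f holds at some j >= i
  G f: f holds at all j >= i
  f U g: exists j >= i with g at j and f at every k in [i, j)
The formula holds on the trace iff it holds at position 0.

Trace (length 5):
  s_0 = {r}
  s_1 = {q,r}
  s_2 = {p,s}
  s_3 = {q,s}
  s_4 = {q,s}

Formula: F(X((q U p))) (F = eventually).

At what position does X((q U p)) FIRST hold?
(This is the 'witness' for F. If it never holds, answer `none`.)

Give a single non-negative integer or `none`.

s_0={r}: X((q U p))=True (q U p)=False q=False p=False
s_1={q,r}: X((q U p))=True (q U p)=True q=True p=False
s_2={p,s}: X((q U p))=False (q U p)=True q=False p=True
s_3={q,s}: X((q U p))=False (q U p)=False q=True p=False
s_4={q,s}: X((q U p))=False (q U p)=False q=True p=False
F(X((q U p))) holds; first witness at position 0.

Answer: 0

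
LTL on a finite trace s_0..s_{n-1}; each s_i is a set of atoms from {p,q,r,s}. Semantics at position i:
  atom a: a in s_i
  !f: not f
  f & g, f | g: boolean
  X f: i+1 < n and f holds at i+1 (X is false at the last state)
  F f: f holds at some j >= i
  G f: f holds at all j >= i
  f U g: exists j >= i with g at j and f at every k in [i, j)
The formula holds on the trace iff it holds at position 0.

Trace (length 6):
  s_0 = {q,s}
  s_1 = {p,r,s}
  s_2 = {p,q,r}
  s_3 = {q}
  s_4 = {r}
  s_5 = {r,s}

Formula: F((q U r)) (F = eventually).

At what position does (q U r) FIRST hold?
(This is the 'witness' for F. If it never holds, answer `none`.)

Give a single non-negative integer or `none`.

s_0={q,s}: (q U r)=True q=True r=False
s_1={p,r,s}: (q U r)=True q=False r=True
s_2={p,q,r}: (q U r)=True q=True r=True
s_3={q}: (q U r)=True q=True r=False
s_4={r}: (q U r)=True q=False r=True
s_5={r,s}: (q U r)=True q=False r=True
F((q U r)) holds; first witness at position 0.

Answer: 0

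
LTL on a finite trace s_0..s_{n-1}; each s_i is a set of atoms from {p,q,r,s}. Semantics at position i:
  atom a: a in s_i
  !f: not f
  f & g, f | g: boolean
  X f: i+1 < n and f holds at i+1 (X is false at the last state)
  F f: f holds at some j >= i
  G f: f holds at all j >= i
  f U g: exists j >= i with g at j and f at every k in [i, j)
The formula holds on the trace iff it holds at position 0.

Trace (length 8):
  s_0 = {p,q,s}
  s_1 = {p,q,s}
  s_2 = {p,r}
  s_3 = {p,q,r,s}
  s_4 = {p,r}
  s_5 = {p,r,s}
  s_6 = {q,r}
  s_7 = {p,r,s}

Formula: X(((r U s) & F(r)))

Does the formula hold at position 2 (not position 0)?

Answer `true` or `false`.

Answer: true

Derivation:
s_0={p,q,s}: X(((r U s) & F(r)))=True ((r U s) & F(r))=True (r U s)=True r=False s=True F(r)=True
s_1={p,q,s}: X(((r U s) & F(r)))=True ((r U s) & F(r))=True (r U s)=True r=False s=True F(r)=True
s_2={p,r}: X(((r U s) & F(r)))=True ((r U s) & F(r))=True (r U s)=True r=True s=False F(r)=True
s_3={p,q,r,s}: X(((r U s) & F(r)))=True ((r U s) & F(r))=True (r U s)=True r=True s=True F(r)=True
s_4={p,r}: X(((r U s) & F(r)))=True ((r U s) & F(r))=True (r U s)=True r=True s=False F(r)=True
s_5={p,r,s}: X(((r U s) & F(r)))=True ((r U s) & F(r))=True (r U s)=True r=True s=True F(r)=True
s_6={q,r}: X(((r U s) & F(r)))=True ((r U s) & F(r))=True (r U s)=True r=True s=False F(r)=True
s_7={p,r,s}: X(((r U s) & F(r)))=False ((r U s) & F(r))=True (r U s)=True r=True s=True F(r)=True
Evaluating at position 2: result = True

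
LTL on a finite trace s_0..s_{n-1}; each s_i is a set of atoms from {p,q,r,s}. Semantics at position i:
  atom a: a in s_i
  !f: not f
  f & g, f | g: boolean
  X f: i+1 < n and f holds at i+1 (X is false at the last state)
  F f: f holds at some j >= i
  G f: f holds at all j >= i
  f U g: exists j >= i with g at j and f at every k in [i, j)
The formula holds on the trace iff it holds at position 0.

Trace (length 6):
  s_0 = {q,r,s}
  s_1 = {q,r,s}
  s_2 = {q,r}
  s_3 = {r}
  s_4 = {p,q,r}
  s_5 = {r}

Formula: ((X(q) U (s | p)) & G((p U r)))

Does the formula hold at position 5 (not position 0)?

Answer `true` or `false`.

Answer: false

Derivation:
s_0={q,r,s}: ((X(q) U (s | p)) & G((p U r)))=True (X(q) U (s | p))=True X(q)=True q=True (s | p)=True s=True p=False G((p U r))=True (p U r)=True r=True
s_1={q,r,s}: ((X(q) U (s | p)) & G((p U r)))=True (X(q) U (s | p))=True X(q)=True q=True (s | p)=True s=True p=False G((p U r))=True (p U r)=True r=True
s_2={q,r}: ((X(q) U (s | p)) & G((p U r)))=False (X(q) U (s | p))=False X(q)=False q=True (s | p)=False s=False p=False G((p U r))=True (p U r)=True r=True
s_3={r}: ((X(q) U (s | p)) & G((p U r)))=True (X(q) U (s | p))=True X(q)=True q=False (s | p)=False s=False p=False G((p U r))=True (p U r)=True r=True
s_4={p,q,r}: ((X(q) U (s | p)) & G((p U r)))=True (X(q) U (s | p))=True X(q)=False q=True (s | p)=True s=False p=True G((p U r))=True (p U r)=True r=True
s_5={r}: ((X(q) U (s | p)) & G((p U r)))=False (X(q) U (s | p))=False X(q)=False q=False (s | p)=False s=False p=False G((p U r))=True (p U r)=True r=True
Evaluating at position 5: result = False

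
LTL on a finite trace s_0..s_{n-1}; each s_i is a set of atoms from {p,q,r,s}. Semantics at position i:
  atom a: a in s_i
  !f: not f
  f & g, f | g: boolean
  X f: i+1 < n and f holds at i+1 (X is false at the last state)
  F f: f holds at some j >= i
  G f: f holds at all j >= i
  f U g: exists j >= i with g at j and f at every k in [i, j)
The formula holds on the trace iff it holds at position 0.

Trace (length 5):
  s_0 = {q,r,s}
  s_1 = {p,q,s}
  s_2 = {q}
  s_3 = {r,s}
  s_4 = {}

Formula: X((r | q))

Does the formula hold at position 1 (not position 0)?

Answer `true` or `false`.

s_0={q,r,s}: X((r | q))=True (r | q)=True r=True q=True
s_1={p,q,s}: X((r | q))=True (r | q)=True r=False q=True
s_2={q}: X((r | q))=True (r | q)=True r=False q=True
s_3={r,s}: X((r | q))=False (r | q)=True r=True q=False
s_4={}: X((r | q))=False (r | q)=False r=False q=False
Evaluating at position 1: result = True

Answer: true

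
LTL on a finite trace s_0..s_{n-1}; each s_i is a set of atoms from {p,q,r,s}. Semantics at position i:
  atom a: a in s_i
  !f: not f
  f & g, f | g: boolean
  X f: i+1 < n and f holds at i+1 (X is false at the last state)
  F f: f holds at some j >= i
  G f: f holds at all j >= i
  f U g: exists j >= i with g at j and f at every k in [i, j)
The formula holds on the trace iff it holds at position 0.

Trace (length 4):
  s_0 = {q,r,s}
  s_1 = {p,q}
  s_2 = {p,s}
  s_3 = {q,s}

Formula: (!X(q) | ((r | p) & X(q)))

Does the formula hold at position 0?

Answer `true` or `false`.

Answer: true

Derivation:
s_0={q,r,s}: (!X(q) | ((r | p) & X(q)))=True !X(q)=False X(q)=True q=True ((r | p) & X(q))=True (r | p)=True r=True p=False
s_1={p,q}: (!X(q) | ((r | p) & X(q)))=True !X(q)=True X(q)=False q=True ((r | p) & X(q))=False (r | p)=True r=False p=True
s_2={p,s}: (!X(q) | ((r | p) & X(q)))=True !X(q)=False X(q)=True q=False ((r | p) & X(q))=True (r | p)=True r=False p=True
s_3={q,s}: (!X(q) | ((r | p) & X(q)))=True !X(q)=True X(q)=False q=True ((r | p) & X(q))=False (r | p)=False r=False p=False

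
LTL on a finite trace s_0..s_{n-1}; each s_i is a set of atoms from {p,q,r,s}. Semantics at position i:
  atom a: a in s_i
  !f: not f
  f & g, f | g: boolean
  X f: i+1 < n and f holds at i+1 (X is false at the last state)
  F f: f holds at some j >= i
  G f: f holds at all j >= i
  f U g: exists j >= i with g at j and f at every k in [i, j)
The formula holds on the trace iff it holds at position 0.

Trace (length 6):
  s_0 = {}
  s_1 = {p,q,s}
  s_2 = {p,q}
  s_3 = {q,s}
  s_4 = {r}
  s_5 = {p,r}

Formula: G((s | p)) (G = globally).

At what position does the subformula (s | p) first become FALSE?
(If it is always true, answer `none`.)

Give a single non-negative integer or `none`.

s_0={}: (s | p)=False s=False p=False
s_1={p,q,s}: (s | p)=True s=True p=True
s_2={p,q}: (s | p)=True s=False p=True
s_3={q,s}: (s | p)=True s=True p=False
s_4={r}: (s | p)=False s=False p=False
s_5={p,r}: (s | p)=True s=False p=True
G((s | p)) holds globally = False
First violation at position 0.

Answer: 0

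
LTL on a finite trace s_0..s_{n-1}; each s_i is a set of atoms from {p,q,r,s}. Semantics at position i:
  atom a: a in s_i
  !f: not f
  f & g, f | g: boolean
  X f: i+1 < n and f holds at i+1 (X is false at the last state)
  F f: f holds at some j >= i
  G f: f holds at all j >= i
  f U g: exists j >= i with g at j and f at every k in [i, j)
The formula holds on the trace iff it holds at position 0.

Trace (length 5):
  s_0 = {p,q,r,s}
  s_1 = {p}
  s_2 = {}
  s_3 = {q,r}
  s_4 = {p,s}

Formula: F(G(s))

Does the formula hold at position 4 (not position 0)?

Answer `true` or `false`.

Answer: true

Derivation:
s_0={p,q,r,s}: F(G(s))=True G(s)=False s=True
s_1={p}: F(G(s))=True G(s)=False s=False
s_2={}: F(G(s))=True G(s)=False s=False
s_3={q,r}: F(G(s))=True G(s)=False s=False
s_4={p,s}: F(G(s))=True G(s)=True s=True
Evaluating at position 4: result = True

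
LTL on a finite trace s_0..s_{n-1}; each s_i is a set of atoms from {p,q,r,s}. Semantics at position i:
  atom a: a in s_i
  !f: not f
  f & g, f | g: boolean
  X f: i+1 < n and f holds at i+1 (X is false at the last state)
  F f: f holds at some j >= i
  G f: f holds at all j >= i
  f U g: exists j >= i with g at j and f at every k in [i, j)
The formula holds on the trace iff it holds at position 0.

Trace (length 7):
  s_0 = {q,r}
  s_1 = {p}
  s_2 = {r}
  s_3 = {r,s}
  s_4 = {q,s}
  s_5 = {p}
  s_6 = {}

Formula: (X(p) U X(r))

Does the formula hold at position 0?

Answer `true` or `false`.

s_0={q,r}: (X(p) U X(r))=True X(p)=True p=False X(r)=False r=True
s_1={p}: (X(p) U X(r))=True X(p)=False p=True X(r)=True r=False
s_2={r}: (X(p) U X(r))=True X(p)=False p=False X(r)=True r=True
s_3={r,s}: (X(p) U X(r))=False X(p)=False p=False X(r)=False r=True
s_4={q,s}: (X(p) U X(r))=False X(p)=True p=False X(r)=False r=False
s_5={p}: (X(p) U X(r))=False X(p)=False p=True X(r)=False r=False
s_6={}: (X(p) U X(r))=False X(p)=False p=False X(r)=False r=False

Answer: true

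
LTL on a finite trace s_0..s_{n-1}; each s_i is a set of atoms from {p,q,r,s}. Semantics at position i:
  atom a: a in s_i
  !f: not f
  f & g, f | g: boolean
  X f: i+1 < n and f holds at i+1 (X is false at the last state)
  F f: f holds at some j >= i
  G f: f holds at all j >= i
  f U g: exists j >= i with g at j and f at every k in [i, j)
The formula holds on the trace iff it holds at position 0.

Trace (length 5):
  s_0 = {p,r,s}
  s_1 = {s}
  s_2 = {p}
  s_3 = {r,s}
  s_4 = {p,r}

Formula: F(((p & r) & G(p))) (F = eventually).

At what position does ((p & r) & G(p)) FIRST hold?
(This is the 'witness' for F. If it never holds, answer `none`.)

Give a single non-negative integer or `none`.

Answer: 4

Derivation:
s_0={p,r,s}: ((p & r) & G(p))=False (p & r)=True p=True r=True G(p)=False
s_1={s}: ((p & r) & G(p))=False (p & r)=False p=False r=False G(p)=False
s_2={p}: ((p & r) & G(p))=False (p & r)=False p=True r=False G(p)=False
s_3={r,s}: ((p & r) & G(p))=False (p & r)=False p=False r=True G(p)=False
s_4={p,r}: ((p & r) & G(p))=True (p & r)=True p=True r=True G(p)=True
F(((p & r) & G(p))) holds; first witness at position 4.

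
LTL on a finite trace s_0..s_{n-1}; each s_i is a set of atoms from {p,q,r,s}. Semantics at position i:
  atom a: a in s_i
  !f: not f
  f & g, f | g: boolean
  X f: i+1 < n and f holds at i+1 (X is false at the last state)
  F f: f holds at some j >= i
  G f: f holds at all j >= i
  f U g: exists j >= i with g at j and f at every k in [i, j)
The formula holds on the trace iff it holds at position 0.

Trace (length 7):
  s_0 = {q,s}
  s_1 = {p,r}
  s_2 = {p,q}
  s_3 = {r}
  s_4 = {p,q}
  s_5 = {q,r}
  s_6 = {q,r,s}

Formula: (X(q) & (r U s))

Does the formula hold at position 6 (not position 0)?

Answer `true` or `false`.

s_0={q,s}: (X(q) & (r U s))=False X(q)=False q=True (r U s)=True r=False s=True
s_1={p,r}: (X(q) & (r U s))=False X(q)=True q=False (r U s)=False r=True s=False
s_2={p,q}: (X(q) & (r U s))=False X(q)=False q=True (r U s)=False r=False s=False
s_3={r}: (X(q) & (r U s))=False X(q)=True q=False (r U s)=False r=True s=False
s_4={p,q}: (X(q) & (r U s))=False X(q)=True q=True (r U s)=False r=False s=False
s_5={q,r}: (X(q) & (r U s))=True X(q)=True q=True (r U s)=True r=True s=False
s_6={q,r,s}: (X(q) & (r U s))=False X(q)=False q=True (r U s)=True r=True s=True
Evaluating at position 6: result = False

Answer: false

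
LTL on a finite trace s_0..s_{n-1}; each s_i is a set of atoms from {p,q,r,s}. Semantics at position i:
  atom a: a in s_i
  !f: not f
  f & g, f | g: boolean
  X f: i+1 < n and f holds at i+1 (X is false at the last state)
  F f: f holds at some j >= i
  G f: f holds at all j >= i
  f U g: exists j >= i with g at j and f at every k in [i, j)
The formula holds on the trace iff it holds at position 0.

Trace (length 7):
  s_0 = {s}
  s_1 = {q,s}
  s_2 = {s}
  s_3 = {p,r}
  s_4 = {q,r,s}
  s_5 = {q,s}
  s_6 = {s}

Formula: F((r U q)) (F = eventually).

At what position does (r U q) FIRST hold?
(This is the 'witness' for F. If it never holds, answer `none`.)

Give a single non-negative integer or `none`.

Answer: 1

Derivation:
s_0={s}: (r U q)=False r=False q=False
s_1={q,s}: (r U q)=True r=False q=True
s_2={s}: (r U q)=False r=False q=False
s_3={p,r}: (r U q)=True r=True q=False
s_4={q,r,s}: (r U q)=True r=True q=True
s_5={q,s}: (r U q)=True r=False q=True
s_6={s}: (r U q)=False r=False q=False
F((r U q)) holds; first witness at position 1.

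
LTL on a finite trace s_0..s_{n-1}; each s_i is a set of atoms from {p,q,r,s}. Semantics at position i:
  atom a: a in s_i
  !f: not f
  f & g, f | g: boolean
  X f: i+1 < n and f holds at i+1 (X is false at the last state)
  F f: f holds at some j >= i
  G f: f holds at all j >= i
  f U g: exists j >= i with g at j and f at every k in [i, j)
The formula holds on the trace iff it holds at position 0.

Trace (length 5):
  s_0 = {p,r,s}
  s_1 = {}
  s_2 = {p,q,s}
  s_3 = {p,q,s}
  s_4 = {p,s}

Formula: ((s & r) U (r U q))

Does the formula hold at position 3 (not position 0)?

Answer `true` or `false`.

Answer: true

Derivation:
s_0={p,r,s}: ((s & r) U (r U q))=False (s & r)=True s=True r=True (r U q)=False q=False
s_1={}: ((s & r) U (r U q))=False (s & r)=False s=False r=False (r U q)=False q=False
s_2={p,q,s}: ((s & r) U (r U q))=True (s & r)=False s=True r=False (r U q)=True q=True
s_3={p,q,s}: ((s & r) U (r U q))=True (s & r)=False s=True r=False (r U q)=True q=True
s_4={p,s}: ((s & r) U (r U q))=False (s & r)=False s=True r=False (r U q)=False q=False
Evaluating at position 3: result = True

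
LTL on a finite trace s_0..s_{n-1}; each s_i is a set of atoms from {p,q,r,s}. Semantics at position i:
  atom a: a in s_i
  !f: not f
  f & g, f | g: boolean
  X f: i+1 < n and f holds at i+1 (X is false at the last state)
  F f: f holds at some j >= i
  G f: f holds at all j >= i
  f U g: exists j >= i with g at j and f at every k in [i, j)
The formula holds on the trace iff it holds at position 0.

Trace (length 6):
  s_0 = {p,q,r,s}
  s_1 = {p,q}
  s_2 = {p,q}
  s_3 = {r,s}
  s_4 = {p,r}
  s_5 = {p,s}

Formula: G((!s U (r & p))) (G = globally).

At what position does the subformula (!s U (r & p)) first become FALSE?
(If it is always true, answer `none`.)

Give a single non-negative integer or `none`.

s_0={p,q,r,s}: (!s U (r & p))=True !s=False s=True (r & p)=True r=True p=True
s_1={p,q}: (!s U (r & p))=False !s=True s=False (r & p)=False r=False p=True
s_2={p,q}: (!s U (r & p))=False !s=True s=False (r & p)=False r=False p=True
s_3={r,s}: (!s U (r & p))=False !s=False s=True (r & p)=False r=True p=False
s_4={p,r}: (!s U (r & p))=True !s=True s=False (r & p)=True r=True p=True
s_5={p,s}: (!s U (r & p))=False !s=False s=True (r & p)=False r=False p=True
G((!s U (r & p))) holds globally = False
First violation at position 1.

Answer: 1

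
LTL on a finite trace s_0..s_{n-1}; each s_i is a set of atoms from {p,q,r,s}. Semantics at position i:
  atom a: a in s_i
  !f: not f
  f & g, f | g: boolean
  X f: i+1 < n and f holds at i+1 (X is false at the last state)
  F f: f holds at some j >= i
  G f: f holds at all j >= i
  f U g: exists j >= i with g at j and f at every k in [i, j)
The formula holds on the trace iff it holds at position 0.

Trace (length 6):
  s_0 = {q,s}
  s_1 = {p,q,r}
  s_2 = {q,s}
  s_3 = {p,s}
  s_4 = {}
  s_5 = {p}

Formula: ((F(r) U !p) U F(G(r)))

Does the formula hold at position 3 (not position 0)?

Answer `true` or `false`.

s_0={q,s}: ((F(r) U !p) U F(G(r)))=False (F(r) U !p)=True F(r)=True r=False !p=True p=False F(G(r))=False G(r)=False
s_1={p,q,r}: ((F(r) U !p) U F(G(r)))=False (F(r) U !p)=True F(r)=True r=True !p=False p=True F(G(r))=False G(r)=False
s_2={q,s}: ((F(r) U !p) U F(G(r)))=False (F(r) U !p)=True F(r)=False r=False !p=True p=False F(G(r))=False G(r)=False
s_3={p,s}: ((F(r) U !p) U F(G(r)))=False (F(r) U !p)=False F(r)=False r=False !p=False p=True F(G(r))=False G(r)=False
s_4={}: ((F(r) U !p) U F(G(r)))=False (F(r) U !p)=True F(r)=False r=False !p=True p=False F(G(r))=False G(r)=False
s_5={p}: ((F(r) U !p) U F(G(r)))=False (F(r) U !p)=False F(r)=False r=False !p=False p=True F(G(r))=False G(r)=False
Evaluating at position 3: result = False

Answer: false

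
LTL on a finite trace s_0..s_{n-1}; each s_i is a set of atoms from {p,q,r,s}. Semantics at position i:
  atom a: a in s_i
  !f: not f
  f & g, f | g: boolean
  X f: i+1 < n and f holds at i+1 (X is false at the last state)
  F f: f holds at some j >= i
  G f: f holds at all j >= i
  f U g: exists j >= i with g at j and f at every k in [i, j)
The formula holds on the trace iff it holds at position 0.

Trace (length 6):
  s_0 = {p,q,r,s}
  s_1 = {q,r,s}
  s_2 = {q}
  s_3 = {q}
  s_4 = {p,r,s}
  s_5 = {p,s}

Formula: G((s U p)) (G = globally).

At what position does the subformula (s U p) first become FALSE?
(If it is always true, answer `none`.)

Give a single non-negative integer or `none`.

Answer: 1

Derivation:
s_0={p,q,r,s}: (s U p)=True s=True p=True
s_1={q,r,s}: (s U p)=False s=True p=False
s_2={q}: (s U p)=False s=False p=False
s_3={q}: (s U p)=False s=False p=False
s_4={p,r,s}: (s U p)=True s=True p=True
s_5={p,s}: (s U p)=True s=True p=True
G((s U p)) holds globally = False
First violation at position 1.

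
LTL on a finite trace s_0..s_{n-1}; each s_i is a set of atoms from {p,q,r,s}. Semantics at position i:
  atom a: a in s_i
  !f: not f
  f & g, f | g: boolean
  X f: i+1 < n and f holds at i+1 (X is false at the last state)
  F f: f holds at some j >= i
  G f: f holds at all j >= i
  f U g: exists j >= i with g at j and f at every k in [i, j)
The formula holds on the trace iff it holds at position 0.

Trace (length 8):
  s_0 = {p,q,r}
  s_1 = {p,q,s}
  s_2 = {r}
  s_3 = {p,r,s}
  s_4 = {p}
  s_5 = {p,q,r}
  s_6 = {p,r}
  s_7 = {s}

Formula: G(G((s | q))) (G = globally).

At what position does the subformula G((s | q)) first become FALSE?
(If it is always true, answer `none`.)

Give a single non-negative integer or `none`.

s_0={p,q,r}: G((s | q))=False (s | q)=True s=False q=True
s_1={p,q,s}: G((s | q))=False (s | q)=True s=True q=True
s_2={r}: G((s | q))=False (s | q)=False s=False q=False
s_3={p,r,s}: G((s | q))=False (s | q)=True s=True q=False
s_4={p}: G((s | q))=False (s | q)=False s=False q=False
s_5={p,q,r}: G((s | q))=False (s | q)=True s=False q=True
s_6={p,r}: G((s | q))=False (s | q)=False s=False q=False
s_7={s}: G((s | q))=True (s | q)=True s=True q=False
G(G((s | q))) holds globally = False
First violation at position 0.

Answer: 0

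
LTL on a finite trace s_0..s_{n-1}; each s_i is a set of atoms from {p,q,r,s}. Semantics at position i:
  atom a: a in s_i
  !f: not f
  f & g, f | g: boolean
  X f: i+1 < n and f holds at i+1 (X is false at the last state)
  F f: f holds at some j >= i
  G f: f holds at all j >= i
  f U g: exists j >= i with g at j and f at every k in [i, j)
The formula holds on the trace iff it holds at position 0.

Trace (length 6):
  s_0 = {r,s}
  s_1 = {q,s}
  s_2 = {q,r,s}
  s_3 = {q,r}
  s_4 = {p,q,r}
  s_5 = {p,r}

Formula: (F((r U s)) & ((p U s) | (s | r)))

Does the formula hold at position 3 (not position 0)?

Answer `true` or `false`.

Answer: false

Derivation:
s_0={r,s}: (F((r U s)) & ((p U s) | (s | r)))=True F((r U s))=True (r U s)=True r=True s=True ((p U s) | (s | r))=True (p U s)=True p=False (s | r)=True
s_1={q,s}: (F((r U s)) & ((p U s) | (s | r)))=True F((r U s))=True (r U s)=True r=False s=True ((p U s) | (s | r))=True (p U s)=True p=False (s | r)=True
s_2={q,r,s}: (F((r U s)) & ((p U s) | (s | r)))=True F((r U s))=True (r U s)=True r=True s=True ((p U s) | (s | r))=True (p U s)=True p=False (s | r)=True
s_3={q,r}: (F((r U s)) & ((p U s) | (s | r)))=False F((r U s))=False (r U s)=False r=True s=False ((p U s) | (s | r))=True (p U s)=False p=False (s | r)=True
s_4={p,q,r}: (F((r U s)) & ((p U s) | (s | r)))=False F((r U s))=False (r U s)=False r=True s=False ((p U s) | (s | r))=True (p U s)=False p=True (s | r)=True
s_5={p,r}: (F((r U s)) & ((p U s) | (s | r)))=False F((r U s))=False (r U s)=False r=True s=False ((p U s) | (s | r))=True (p U s)=False p=True (s | r)=True
Evaluating at position 3: result = False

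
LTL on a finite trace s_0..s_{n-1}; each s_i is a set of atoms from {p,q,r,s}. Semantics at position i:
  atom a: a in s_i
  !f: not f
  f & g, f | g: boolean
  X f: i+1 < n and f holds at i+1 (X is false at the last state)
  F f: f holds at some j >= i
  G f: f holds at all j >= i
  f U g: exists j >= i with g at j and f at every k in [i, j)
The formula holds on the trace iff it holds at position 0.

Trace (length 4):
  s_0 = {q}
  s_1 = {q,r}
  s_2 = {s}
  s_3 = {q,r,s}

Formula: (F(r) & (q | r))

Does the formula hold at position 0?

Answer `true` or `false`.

s_0={q}: (F(r) & (q | r))=True F(r)=True r=False (q | r)=True q=True
s_1={q,r}: (F(r) & (q | r))=True F(r)=True r=True (q | r)=True q=True
s_2={s}: (F(r) & (q | r))=False F(r)=True r=False (q | r)=False q=False
s_3={q,r,s}: (F(r) & (q | r))=True F(r)=True r=True (q | r)=True q=True

Answer: true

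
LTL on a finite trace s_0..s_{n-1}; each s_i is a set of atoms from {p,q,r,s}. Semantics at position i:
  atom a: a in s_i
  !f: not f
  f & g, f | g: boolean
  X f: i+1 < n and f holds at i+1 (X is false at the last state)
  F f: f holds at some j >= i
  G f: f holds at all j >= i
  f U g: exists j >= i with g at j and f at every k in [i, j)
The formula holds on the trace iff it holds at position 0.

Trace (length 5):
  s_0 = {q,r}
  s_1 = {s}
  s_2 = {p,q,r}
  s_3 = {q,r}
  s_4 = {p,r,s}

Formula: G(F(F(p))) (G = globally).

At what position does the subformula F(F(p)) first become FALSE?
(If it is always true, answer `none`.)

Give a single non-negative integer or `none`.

Answer: none

Derivation:
s_0={q,r}: F(F(p))=True F(p)=True p=False
s_1={s}: F(F(p))=True F(p)=True p=False
s_2={p,q,r}: F(F(p))=True F(p)=True p=True
s_3={q,r}: F(F(p))=True F(p)=True p=False
s_4={p,r,s}: F(F(p))=True F(p)=True p=True
G(F(F(p))) holds globally = True
No violation — formula holds at every position.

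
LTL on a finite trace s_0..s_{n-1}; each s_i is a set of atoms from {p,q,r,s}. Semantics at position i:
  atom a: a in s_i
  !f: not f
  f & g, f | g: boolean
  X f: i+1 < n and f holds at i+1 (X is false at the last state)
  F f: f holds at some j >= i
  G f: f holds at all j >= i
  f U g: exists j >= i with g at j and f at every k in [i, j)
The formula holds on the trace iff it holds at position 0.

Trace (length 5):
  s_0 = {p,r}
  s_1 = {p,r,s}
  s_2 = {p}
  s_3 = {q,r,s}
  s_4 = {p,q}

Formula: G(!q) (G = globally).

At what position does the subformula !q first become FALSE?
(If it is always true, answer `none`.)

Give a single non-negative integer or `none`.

Answer: 3

Derivation:
s_0={p,r}: !q=True q=False
s_1={p,r,s}: !q=True q=False
s_2={p}: !q=True q=False
s_3={q,r,s}: !q=False q=True
s_4={p,q}: !q=False q=True
G(!q) holds globally = False
First violation at position 3.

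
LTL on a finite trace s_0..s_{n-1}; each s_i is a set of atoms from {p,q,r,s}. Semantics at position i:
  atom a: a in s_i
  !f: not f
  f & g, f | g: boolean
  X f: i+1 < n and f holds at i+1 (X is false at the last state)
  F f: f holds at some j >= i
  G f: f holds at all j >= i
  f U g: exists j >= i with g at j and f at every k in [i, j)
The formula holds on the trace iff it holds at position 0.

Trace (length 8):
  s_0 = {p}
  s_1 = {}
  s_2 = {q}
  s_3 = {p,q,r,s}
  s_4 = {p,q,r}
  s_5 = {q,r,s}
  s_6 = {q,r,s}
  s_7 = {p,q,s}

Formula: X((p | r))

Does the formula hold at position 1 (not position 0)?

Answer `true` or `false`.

Answer: false

Derivation:
s_0={p}: X((p | r))=False (p | r)=True p=True r=False
s_1={}: X((p | r))=False (p | r)=False p=False r=False
s_2={q}: X((p | r))=True (p | r)=False p=False r=False
s_3={p,q,r,s}: X((p | r))=True (p | r)=True p=True r=True
s_4={p,q,r}: X((p | r))=True (p | r)=True p=True r=True
s_5={q,r,s}: X((p | r))=True (p | r)=True p=False r=True
s_6={q,r,s}: X((p | r))=True (p | r)=True p=False r=True
s_7={p,q,s}: X((p | r))=False (p | r)=True p=True r=False
Evaluating at position 1: result = False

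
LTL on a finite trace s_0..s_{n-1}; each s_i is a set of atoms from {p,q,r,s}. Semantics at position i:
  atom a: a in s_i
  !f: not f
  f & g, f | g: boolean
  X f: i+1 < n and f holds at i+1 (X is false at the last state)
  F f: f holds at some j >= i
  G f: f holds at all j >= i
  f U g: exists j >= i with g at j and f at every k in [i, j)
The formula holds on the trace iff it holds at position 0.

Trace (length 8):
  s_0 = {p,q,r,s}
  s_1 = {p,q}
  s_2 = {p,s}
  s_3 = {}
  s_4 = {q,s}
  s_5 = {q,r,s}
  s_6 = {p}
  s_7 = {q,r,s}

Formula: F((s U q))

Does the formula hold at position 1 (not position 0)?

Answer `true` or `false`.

Answer: true

Derivation:
s_0={p,q,r,s}: F((s U q))=True (s U q)=True s=True q=True
s_1={p,q}: F((s U q))=True (s U q)=True s=False q=True
s_2={p,s}: F((s U q))=True (s U q)=False s=True q=False
s_3={}: F((s U q))=True (s U q)=False s=False q=False
s_4={q,s}: F((s U q))=True (s U q)=True s=True q=True
s_5={q,r,s}: F((s U q))=True (s U q)=True s=True q=True
s_6={p}: F((s U q))=True (s U q)=False s=False q=False
s_7={q,r,s}: F((s U q))=True (s U q)=True s=True q=True
Evaluating at position 1: result = True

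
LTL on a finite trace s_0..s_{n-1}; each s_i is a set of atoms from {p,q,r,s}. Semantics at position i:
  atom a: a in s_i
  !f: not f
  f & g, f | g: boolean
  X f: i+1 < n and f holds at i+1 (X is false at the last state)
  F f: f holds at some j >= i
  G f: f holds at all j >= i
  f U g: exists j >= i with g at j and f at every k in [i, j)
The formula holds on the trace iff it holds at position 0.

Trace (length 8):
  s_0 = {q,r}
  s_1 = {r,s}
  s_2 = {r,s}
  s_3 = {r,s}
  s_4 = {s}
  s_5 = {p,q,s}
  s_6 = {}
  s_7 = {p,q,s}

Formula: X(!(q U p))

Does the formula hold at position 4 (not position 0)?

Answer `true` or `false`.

s_0={q,r}: X(!(q U p))=True !(q U p)=True (q U p)=False q=True p=False
s_1={r,s}: X(!(q U p))=True !(q U p)=True (q U p)=False q=False p=False
s_2={r,s}: X(!(q U p))=True !(q U p)=True (q U p)=False q=False p=False
s_3={r,s}: X(!(q U p))=True !(q U p)=True (q U p)=False q=False p=False
s_4={s}: X(!(q U p))=False !(q U p)=True (q U p)=False q=False p=False
s_5={p,q,s}: X(!(q U p))=True !(q U p)=False (q U p)=True q=True p=True
s_6={}: X(!(q U p))=False !(q U p)=True (q U p)=False q=False p=False
s_7={p,q,s}: X(!(q U p))=False !(q U p)=False (q U p)=True q=True p=True
Evaluating at position 4: result = False

Answer: false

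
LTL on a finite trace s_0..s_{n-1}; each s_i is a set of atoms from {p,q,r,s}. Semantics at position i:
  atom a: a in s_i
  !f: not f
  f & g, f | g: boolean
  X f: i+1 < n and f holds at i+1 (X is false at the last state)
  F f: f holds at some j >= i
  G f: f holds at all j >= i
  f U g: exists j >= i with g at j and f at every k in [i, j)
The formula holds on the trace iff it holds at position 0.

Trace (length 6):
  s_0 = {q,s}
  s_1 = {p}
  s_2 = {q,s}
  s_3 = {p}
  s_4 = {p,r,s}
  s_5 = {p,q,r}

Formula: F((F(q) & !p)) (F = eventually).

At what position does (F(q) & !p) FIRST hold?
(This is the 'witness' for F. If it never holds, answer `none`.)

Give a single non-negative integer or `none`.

Answer: 0

Derivation:
s_0={q,s}: (F(q) & !p)=True F(q)=True q=True !p=True p=False
s_1={p}: (F(q) & !p)=False F(q)=True q=False !p=False p=True
s_2={q,s}: (F(q) & !p)=True F(q)=True q=True !p=True p=False
s_3={p}: (F(q) & !p)=False F(q)=True q=False !p=False p=True
s_4={p,r,s}: (F(q) & !p)=False F(q)=True q=False !p=False p=True
s_5={p,q,r}: (F(q) & !p)=False F(q)=True q=True !p=False p=True
F((F(q) & !p)) holds; first witness at position 0.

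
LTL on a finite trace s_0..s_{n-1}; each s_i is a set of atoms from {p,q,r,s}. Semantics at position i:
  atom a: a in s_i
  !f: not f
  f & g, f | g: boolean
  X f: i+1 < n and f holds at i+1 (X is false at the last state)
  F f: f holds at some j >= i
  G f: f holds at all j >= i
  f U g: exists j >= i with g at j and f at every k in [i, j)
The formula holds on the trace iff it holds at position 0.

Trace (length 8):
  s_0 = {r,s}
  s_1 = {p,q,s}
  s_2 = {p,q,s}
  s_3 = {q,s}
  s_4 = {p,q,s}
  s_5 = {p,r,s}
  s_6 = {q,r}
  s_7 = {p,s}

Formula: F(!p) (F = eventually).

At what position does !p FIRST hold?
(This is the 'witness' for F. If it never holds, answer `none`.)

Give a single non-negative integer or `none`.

s_0={r,s}: !p=True p=False
s_1={p,q,s}: !p=False p=True
s_2={p,q,s}: !p=False p=True
s_3={q,s}: !p=True p=False
s_4={p,q,s}: !p=False p=True
s_5={p,r,s}: !p=False p=True
s_6={q,r}: !p=True p=False
s_7={p,s}: !p=False p=True
F(!p) holds; first witness at position 0.

Answer: 0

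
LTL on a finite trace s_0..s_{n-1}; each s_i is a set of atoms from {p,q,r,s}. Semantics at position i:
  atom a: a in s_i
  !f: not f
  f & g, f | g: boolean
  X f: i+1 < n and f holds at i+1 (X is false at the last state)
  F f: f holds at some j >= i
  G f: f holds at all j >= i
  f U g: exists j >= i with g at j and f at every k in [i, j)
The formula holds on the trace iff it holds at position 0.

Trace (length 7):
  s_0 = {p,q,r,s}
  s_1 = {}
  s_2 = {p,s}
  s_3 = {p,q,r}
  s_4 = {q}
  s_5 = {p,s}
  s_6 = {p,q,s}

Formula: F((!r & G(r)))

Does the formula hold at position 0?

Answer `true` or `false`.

s_0={p,q,r,s}: F((!r & G(r)))=False (!r & G(r))=False !r=False r=True G(r)=False
s_1={}: F((!r & G(r)))=False (!r & G(r))=False !r=True r=False G(r)=False
s_2={p,s}: F((!r & G(r)))=False (!r & G(r))=False !r=True r=False G(r)=False
s_3={p,q,r}: F((!r & G(r)))=False (!r & G(r))=False !r=False r=True G(r)=False
s_4={q}: F((!r & G(r)))=False (!r & G(r))=False !r=True r=False G(r)=False
s_5={p,s}: F((!r & G(r)))=False (!r & G(r))=False !r=True r=False G(r)=False
s_6={p,q,s}: F((!r & G(r)))=False (!r & G(r))=False !r=True r=False G(r)=False

Answer: false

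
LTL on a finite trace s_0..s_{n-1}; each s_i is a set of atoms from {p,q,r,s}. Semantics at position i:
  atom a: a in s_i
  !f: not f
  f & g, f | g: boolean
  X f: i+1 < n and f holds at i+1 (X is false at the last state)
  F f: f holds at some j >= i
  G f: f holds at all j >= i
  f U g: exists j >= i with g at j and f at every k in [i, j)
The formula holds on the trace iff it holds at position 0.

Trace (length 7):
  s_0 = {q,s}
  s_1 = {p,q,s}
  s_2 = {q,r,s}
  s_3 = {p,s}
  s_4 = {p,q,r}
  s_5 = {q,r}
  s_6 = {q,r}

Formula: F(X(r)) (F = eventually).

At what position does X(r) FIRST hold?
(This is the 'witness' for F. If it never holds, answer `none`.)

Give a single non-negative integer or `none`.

s_0={q,s}: X(r)=False r=False
s_1={p,q,s}: X(r)=True r=False
s_2={q,r,s}: X(r)=False r=True
s_3={p,s}: X(r)=True r=False
s_4={p,q,r}: X(r)=True r=True
s_5={q,r}: X(r)=True r=True
s_6={q,r}: X(r)=False r=True
F(X(r)) holds; first witness at position 1.

Answer: 1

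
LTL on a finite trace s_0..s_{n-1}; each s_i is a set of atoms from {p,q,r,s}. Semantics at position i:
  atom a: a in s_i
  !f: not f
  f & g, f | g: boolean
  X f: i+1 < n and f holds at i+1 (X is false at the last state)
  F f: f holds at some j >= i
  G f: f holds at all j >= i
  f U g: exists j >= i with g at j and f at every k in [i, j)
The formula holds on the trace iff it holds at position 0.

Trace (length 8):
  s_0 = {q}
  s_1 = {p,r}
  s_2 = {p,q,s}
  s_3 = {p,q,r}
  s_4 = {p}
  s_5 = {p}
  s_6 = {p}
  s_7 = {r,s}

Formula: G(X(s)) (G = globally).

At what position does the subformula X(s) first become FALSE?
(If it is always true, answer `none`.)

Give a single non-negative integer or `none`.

Answer: 0

Derivation:
s_0={q}: X(s)=False s=False
s_1={p,r}: X(s)=True s=False
s_2={p,q,s}: X(s)=False s=True
s_3={p,q,r}: X(s)=False s=False
s_4={p}: X(s)=False s=False
s_5={p}: X(s)=False s=False
s_6={p}: X(s)=True s=False
s_7={r,s}: X(s)=False s=True
G(X(s)) holds globally = False
First violation at position 0.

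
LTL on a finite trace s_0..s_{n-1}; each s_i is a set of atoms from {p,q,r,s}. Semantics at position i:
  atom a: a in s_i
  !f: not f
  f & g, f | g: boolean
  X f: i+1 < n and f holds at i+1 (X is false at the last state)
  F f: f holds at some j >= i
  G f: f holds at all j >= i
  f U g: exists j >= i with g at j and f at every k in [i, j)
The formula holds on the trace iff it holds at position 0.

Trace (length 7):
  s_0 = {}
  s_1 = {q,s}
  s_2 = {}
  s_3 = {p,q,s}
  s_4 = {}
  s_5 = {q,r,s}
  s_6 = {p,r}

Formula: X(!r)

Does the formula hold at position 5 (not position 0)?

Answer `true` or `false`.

Answer: false

Derivation:
s_0={}: X(!r)=True !r=True r=False
s_1={q,s}: X(!r)=True !r=True r=False
s_2={}: X(!r)=True !r=True r=False
s_3={p,q,s}: X(!r)=True !r=True r=False
s_4={}: X(!r)=False !r=True r=False
s_5={q,r,s}: X(!r)=False !r=False r=True
s_6={p,r}: X(!r)=False !r=False r=True
Evaluating at position 5: result = False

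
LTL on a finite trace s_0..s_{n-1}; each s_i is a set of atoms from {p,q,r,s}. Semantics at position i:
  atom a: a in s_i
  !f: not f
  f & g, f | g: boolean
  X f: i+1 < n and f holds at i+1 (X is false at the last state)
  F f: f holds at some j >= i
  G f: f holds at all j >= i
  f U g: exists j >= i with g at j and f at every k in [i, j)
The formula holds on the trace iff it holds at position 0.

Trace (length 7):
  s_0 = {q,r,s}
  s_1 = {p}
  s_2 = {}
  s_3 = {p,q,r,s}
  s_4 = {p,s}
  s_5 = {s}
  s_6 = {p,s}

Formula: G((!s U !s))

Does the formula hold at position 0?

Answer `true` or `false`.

s_0={q,r,s}: G((!s U !s))=False (!s U !s)=False !s=False s=True
s_1={p}: G((!s U !s))=False (!s U !s)=True !s=True s=False
s_2={}: G((!s U !s))=False (!s U !s)=True !s=True s=False
s_3={p,q,r,s}: G((!s U !s))=False (!s U !s)=False !s=False s=True
s_4={p,s}: G((!s U !s))=False (!s U !s)=False !s=False s=True
s_5={s}: G((!s U !s))=False (!s U !s)=False !s=False s=True
s_6={p,s}: G((!s U !s))=False (!s U !s)=False !s=False s=True

Answer: false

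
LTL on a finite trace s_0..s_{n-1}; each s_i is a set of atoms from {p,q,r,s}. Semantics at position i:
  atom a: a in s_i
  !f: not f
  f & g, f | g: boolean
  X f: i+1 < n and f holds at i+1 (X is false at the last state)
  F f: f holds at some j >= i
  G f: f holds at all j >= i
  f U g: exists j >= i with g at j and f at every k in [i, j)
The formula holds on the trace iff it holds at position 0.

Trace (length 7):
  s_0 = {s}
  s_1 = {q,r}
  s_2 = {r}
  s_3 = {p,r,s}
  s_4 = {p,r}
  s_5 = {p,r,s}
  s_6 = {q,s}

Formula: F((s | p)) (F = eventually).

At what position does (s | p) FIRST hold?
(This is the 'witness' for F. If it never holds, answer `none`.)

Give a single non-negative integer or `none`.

s_0={s}: (s | p)=True s=True p=False
s_1={q,r}: (s | p)=False s=False p=False
s_2={r}: (s | p)=False s=False p=False
s_3={p,r,s}: (s | p)=True s=True p=True
s_4={p,r}: (s | p)=True s=False p=True
s_5={p,r,s}: (s | p)=True s=True p=True
s_6={q,s}: (s | p)=True s=True p=False
F((s | p)) holds; first witness at position 0.

Answer: 0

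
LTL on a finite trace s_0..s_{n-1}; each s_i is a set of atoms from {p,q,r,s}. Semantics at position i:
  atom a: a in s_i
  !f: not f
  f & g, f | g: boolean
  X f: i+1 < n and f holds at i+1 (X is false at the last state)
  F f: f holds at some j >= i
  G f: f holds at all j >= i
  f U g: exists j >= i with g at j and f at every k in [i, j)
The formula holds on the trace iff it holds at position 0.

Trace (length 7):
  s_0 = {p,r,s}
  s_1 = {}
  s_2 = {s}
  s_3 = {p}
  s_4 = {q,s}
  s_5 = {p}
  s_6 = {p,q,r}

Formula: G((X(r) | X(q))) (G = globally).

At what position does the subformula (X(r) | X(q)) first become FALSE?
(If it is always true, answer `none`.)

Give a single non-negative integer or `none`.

Answer: 0

Derivation:
s_0={p,r,s}: (X(r) | X(q))=False X(r)=False r=True X(q)=False q=False
s_1={}: (X(r) | X(q))=False X(r)=False r=False X(q)=False q=False
s_2={s}: (X(r) | X(q))=False X(r)=False r=False X(q)=False q=False
s_3={p}: (X(r) | X(q))=True X(r)=False r=False X(q)=True q=False
s_4={q,s}: (X(r) | X(q))=False X(r)=False r=False X(q)=False q=True
s_5={p}: (X(r) | X(q))=True X(r)=True r=False X(q)=True q=False
s_6={p,q,r}: (X(r) | X(q))=False X(r)=False r=True X(q)=False q=True
G((X(r) | X(q))) holds globally = False
First violation at position 0.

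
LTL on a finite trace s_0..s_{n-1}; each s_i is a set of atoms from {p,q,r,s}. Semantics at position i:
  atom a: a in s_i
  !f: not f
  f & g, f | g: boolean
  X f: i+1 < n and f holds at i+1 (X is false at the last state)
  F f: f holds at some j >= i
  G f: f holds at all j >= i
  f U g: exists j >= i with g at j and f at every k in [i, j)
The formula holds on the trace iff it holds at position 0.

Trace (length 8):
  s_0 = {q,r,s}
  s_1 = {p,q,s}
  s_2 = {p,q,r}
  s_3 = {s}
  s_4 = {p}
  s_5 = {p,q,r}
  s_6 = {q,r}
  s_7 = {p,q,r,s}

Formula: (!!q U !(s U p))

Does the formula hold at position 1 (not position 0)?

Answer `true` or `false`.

Answer: false

Derivation:
s_0={q,r,s}: (!!q U !(s U p))=False !!q=True !q=False q=True !(s U p)=False (s U p)=True s=True p=False
s_1={p,q,s}: (!!q U !(s U p))=False !!q=True !q=False q=True !(s U p)=False (s U p)=True s=True p=True
s_2={p,q,r}: (!!q U !(s U p))=False !!q=True !q=False q=True !(s U p)=False (s U p)=True s=False p=True
s_3={s}: (!!q U !(s U p))=False !!q=False !q=True q=False !(s U p)=False (s U p)=True s=True p=False
s_4={p}: (!!q U !(s U p))=False !!q=False !q=True q=False !(s U p)=False (s U p)=True s=False p=True
s_5={p,q,r}: (!!q U !(s U p))=True !!q=True !q=False q=True !(s U p)=False (s U p)=True s=False p=True
s_6={q,r}: (!!q U !(s U p))=True !!q=True !q=False q=True !(s U p)=True (s U p)=False s=False p=False
s_7={p,q,r,s}: (!!q U !(s U p))=False !!q=True !q=False q=True !(s U p)=False (s U p)=True s=True p=True
Evaluating at position 1: result = False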